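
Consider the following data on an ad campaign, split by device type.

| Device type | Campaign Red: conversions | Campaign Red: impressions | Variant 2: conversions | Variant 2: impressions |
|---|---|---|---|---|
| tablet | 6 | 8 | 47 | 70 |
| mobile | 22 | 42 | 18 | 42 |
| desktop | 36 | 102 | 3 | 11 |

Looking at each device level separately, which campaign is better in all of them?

Tablet: Campaign Red 6/8 = 75.0%, Variant 2 47/70 = 67.1% → Campaign Red
Mobile: Campaign Red 22/42 = 52.4%, Variant 2 18/42 = 42.9% → Campaign Red
Desktop: Campaign Red 36/102 = 35.3%, Variant 2 3/11 = 27.3% → Campaign Red
Campaign Red has the higher rate in all 3 groups.

Campaign Red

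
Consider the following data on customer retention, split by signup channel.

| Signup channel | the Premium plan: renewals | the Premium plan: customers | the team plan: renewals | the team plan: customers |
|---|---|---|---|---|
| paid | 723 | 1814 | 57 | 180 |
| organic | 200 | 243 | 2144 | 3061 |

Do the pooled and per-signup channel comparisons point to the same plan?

Paid: the Premium plan 723/1814 = 39.9%, the team plan 57/180 = 31.7% → the Premium plan
Organic: the Premium plan 200/243 = 82.3%, the team plan 2144/3061 = 70.0% → the Premium plan
Overall: the Premium plan 923/2057 = 44.9%, the team plan 2201/3241 = 67.9% → the team plan
The Premium plan wins each signup group but the team plan wins overall — the comparison reverses. The Premium plan's customers skew toward paid, which has a lower base rate.

No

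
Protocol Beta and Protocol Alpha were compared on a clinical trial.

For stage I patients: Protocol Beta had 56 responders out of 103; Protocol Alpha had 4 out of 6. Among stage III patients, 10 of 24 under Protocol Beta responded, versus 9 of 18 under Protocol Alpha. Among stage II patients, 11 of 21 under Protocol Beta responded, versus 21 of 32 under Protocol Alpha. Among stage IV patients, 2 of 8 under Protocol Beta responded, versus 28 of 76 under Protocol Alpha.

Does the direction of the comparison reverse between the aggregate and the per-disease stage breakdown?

Yes

Stage I: Protocol Beta 56/103 = 54.4%, Protocol Alpha 4/6 = 66.7% → Protocol Alpha
Stage III: Protocol Beta 10/24 = 41.7%, Protocol Alpha 9/18 = 50.0% → Protocol Alpha
Stage II: Protocol Beta 11/21 = 52.4%, Protocol Alpha 21/32 = 65.6% → Protocol Alpha
Stage IV: Protocol Beta 2/8 = 25.0%, Protocol Alpha 28/76 = 36.8% → Protocol Alpha
Overall: Protocol Beta 79/156 = 50.6%, Protocol Alpha 62/132 = 47.0% → Protocol Beta
Protocol Alpha wins each disease group but Protocol Beta wins overall — the comparison reverses. Protocol Alpha's patients skew toward stage IV, which has a lower base rate.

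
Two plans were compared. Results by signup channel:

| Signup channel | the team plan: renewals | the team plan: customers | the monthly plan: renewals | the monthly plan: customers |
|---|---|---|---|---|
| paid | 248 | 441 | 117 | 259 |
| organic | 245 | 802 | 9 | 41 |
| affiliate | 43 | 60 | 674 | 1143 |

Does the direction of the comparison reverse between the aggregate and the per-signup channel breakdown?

Yes

Paid: the team plan 248/441 = 56.2%, the monthly plan 117/259 = 45.2% → the team plan
Organic: the team plan 245/802 = 30.5%, the monthly plan 9/41 = 22.0% → the team plan
Affiliate: the team plan 43/60 = 71.7%, the monthly plan 674/1143 = 59.0% → the team plan
Overall: the team plan 536/1303 = 41.1%, the monthly plan 800/1443 = 55.4% → the monthly plan
The team plan wins each signup group but the monthly plan wins overall — the comparison reverses. The team plan's customers skew toward organic, which has a lower base rate.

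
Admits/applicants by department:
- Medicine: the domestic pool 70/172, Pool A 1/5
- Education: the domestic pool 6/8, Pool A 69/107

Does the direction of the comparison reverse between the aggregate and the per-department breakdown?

Medicine: the domestic pool 70/172 = 40.7%, Pool A 1/5 = 20.0% → the domestic pool
Education: the domestic pool 6/8 = 75.0%, Pool A 69/107 = 64.5% → the domestic pool
Overall: the domestic pool 76/180 = 42.2%, Pool A 70/112 = 62.5% → Pool A
The domestic pool wins each department group but Pool A wins overall — the comparison reverses. The domestic pool's applicants skew toward Medicine, which has a lower base rate.

Yes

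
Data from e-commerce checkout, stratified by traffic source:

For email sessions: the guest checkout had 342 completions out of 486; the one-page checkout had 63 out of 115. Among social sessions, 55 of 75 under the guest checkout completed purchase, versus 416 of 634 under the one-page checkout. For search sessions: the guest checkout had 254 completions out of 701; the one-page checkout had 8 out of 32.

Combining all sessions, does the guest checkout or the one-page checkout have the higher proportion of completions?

Email: the guest checkout 342/486 = 70.4%, the one-page checkout 63/115 = 54.8% → the guest checkout
Social: the guest checkout 55/75 = 73.3%, the one-page checkout 416/634 = 65.6% → the guest checkout
Search: the guest checkout 254/701 = 36.2%, the one-page checkout 8/32 = 25.0% → the guest checkout
Overall: the guest checkout 651/1262 = 51.6%, the one-page checkout 487/781 = 62.4% → the one-page checkout
(The guest checkout wins every traffic group but the one-page checkout wins overall — the guest checkout's sessions skew toward the low-rate search group.)

the one-page checkout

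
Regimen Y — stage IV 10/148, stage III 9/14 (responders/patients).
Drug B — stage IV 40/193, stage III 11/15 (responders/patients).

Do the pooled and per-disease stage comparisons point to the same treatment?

Yes

Stage IV: Regimen Y 10/148 = 6.8%, Drug B 40/193 = 20.7% → Drug B
Stage III: Regimen Y 9/14 = 64.3%, Drug B 11/15 = 73.3% → Drug B
Overall: Regimen Y 19/162 = 11.7%, Drug B 51/208 = 24.5% → Drug B
Drug B wins overall and in every disease group — no reversal.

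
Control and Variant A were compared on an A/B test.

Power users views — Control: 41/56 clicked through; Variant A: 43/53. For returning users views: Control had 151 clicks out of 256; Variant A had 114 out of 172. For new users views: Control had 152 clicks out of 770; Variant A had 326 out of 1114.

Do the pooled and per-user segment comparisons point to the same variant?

Yes

Power users: Control 41/56 = 73.2%, Variant A 43/53 = 81.1% → Variant A
Returning users: Control 151/256 = 59.0%, Variant A 114/172 = 66.3% → Variant A
New users: Control 152/770 = 19.7%, Variant A 326/1114 = 29.3% → Variant A
Overall: Control 344/1082 = 31.8%, Variant A 483/1339 = 36.1% → Variant A
Variant A wins overall and in every user group — no reversal.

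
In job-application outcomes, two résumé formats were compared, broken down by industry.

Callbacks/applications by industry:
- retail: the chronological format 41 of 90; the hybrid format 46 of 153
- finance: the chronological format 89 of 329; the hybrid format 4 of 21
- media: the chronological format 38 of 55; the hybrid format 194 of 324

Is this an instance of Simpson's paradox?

Yes

Retail: the chronological format 41/90 = 45.6%, the hybrid format 46/153 = 30.1% → the chronological format
Finance: the chronological format 89/329 = 27.1%, the hybrid format 4/21 = 19.0% → the chronological format
Media: the chronological format 38/55 = 69.1%, the hybrid format 194/324 = 59.9% → the chronological format
Overall: the chronological format 168/474 = 35.4%, the hybrid format 244/498 = 49.0% → the hybrid format
The chronological format wins each industry group but the hybrid format wins overall — the comparison reverses. The chronological format's applications skew toward finance, which has a lower base rate.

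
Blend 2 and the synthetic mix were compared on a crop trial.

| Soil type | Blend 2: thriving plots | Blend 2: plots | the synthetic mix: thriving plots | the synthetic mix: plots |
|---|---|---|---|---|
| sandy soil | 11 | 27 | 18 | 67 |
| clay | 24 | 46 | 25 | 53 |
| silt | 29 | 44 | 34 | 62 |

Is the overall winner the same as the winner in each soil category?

Sandy soil: Blend 2 11/27 = 40.7%, the synthetic mix 18/67 = 26.9% → Blend 2
Clay: Blend 2 24/46 = 52.2%, the synthetic mix 25/53 = 47.2% → Blend 2
Silt: Blend 2 29/44 = 65.9%, the synthetic mix 34/62 = 54.8% → Blend 2
Overall: Blend 2 64/117 = 54.7%, the synthetic mix 77/182 = 42.3% → Blend 2
Blend 2 wins overall and in every soil group — no reversal.

Yes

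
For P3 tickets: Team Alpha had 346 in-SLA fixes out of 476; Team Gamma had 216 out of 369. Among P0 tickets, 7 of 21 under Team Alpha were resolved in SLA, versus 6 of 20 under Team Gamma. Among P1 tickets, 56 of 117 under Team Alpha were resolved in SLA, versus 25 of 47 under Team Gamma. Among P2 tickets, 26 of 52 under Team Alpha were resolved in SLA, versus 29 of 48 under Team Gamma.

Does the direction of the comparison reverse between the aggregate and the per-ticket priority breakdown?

P3: Team Alpha 346/476 = 72.7%, Team Gamma 216/369 = 58.5% → Team Alpha
P0: Team Alpha 7/21 = 33.3%, Team Gamma 6/20 = 30.0% → Team Alpha
P1: Team Alpha 56/117 = 47.9%, Team Gamma 25/47 = 53.2% → Team Gamma
P2: Team Alpha 26/52 = 50.0%, Team Gamma 29/48 = 60.4% → Team Gamma
Overall: Team Alpha 435/666 = 65.3%, Team Gamma 276/484 = 57.0% → Team Alpha
Neither sweeps: Team Alpha wins 2 of 4 groups, Team Gamma wins 2. Team Alpha wins overall but not every group — no Simpson reversal.

No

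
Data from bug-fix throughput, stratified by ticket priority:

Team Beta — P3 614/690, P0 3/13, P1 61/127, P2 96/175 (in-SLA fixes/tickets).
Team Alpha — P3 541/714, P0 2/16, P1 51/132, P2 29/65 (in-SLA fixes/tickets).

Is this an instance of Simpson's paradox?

No

P3: Team Beta 614/690 = 89.0%, Team Alpha 541/714 = 75.8% → Team Beta
P0: Team Beta 3/13 = 23.1%, Team Alpha 2/16 = 12.5% → Team Beta
P1: Team Beta 61/127 = 48.0%, Team Alpha 51/132 = 38.6% → Team Beta
P2: Team Beta 96/175 = 54.9%, Team Alpha 29/65 = 44.6% → Team Beta
Overall: Team Beta 774/1005 = 77.0%, Team Alpha 623/927 = 67.2% → Team Beta
Team Beta wins overall and in every ticket group — no reversal.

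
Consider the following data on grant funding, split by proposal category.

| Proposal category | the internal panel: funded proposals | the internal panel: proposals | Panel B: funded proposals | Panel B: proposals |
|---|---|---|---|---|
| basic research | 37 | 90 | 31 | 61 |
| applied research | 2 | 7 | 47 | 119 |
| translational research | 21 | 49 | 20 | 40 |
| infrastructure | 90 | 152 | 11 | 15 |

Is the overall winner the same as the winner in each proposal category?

No

Basic research: the internal panel 37/90 = 41.1%, Panel B 31/61 = 50.8% → Panel B
Applied research: the internal panel 2/7 = 28.6%, Panel B 47/119 = 39.5% → Panel B
Translational research: the internal panel 21/49 = 42.9%, Panel B 20/40 = 50.0% → Panel B
Infrastructure: the internal panel 90/152 = 59.2%, Panel B 11/15 = 73.3% → Panel B
Overall: the internal panel 150/298 = 50.3%, Panel B 109/235 = 46.4% → the internal panel
Panel B wins each proposal group but the internal panel wins overall — the comparison reverses. Panel B's proposals skew toward applied research, which has a lower base rate.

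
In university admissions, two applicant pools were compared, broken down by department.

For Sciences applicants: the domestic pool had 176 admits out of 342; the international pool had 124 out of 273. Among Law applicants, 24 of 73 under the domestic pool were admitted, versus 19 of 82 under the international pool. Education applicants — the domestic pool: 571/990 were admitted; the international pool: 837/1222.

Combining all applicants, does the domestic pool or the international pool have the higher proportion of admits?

the international pool

Sciences: the domestic pool 176/342 = 51.5%, the international pool 124/273 = 45.4% → the domestic pool
Law: the domestic pool 24/73 = 32.9%, the international pool 19/82 = 23.2% → the domestic pool
Education: the domestic pool 571/990 = 57.7%, the international pool 837/1222 = 68.5% → the international pool
Overall: the domestic pool 771/1405 = 54.9%, the international pool 980/1577 = 62.1% → the international pool
(Neither sweeps every department group, but the international pool has the higher pooled rate.)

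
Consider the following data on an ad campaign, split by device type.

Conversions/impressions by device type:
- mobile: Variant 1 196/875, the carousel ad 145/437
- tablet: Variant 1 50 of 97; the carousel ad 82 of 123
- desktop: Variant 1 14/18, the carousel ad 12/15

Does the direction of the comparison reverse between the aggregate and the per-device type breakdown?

Mobile: Variant 1 196/875 = 22.4%, the carousel ad 145/437 = 33.2% → the carousel ad
Tablet: Variant 1 50/97 = 51.5%, the carousel ad 82/123 = 66.7% → the carousel ad
Desktop: Variant 1 14/18 = 77.8%, the carousel ad 12/15 = 80.0% → the carousel ad
Overall: Variant 1 260/990 = 26.3%, the carousel ad 239/575 = 41.6% → the carousel ad
The carousel ad wins overall and in every device group — no reversal.

No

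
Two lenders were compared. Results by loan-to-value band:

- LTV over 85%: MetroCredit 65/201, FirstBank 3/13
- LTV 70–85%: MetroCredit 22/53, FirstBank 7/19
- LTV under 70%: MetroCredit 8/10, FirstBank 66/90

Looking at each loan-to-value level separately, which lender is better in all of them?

MetroCredit

LTV over 85%: MetroCredit 65/201 = 32.3%, FirstBank 3/13 = 23.1% → MetroCredit
LTV 70–85%: MetroCredit 22/53 = 41.5%, FirstBank 7/19 = 36.8% → MetroCredit
LTV under 70%: MetroCredit 8/10 = 80.0%, FirstBank 66/90 = 73.3% → MetroCredit
MetroCredit has the higher rate in all 3 groups.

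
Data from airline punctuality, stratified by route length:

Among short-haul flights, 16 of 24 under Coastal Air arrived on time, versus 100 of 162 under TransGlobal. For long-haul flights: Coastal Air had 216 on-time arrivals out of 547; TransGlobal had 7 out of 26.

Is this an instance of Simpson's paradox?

Short-haul: Coastal Air 16/24 = 66.7%, TransGlobal 100/162 = 61.7% → Coastal Air
Long-haul: Coastal Air 216/547 = 39.5%, TransGlobal 7/26 = 26.9% → Coastal Air
Overall: Coastal Air 232/571 = 40.6%, TransGlobal 107/188 = 56.9% → TransGlobal
Coastal Air wins each route group but TransGlobal wins overall — the comparison reverses. Coastal Air's flights skew toward long-haul, which has a lower base rate.

Yes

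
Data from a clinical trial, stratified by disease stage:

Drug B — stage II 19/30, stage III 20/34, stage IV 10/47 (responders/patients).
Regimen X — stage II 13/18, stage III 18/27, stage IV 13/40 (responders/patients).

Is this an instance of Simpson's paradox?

No

Stage II: Drug B 19/30 = 63.3%, Regimen X 13/18 = 72.2% → Regimen X
Stage III: Drug B 20/34 = 58.8%, Regimen X 18/27 = 66.7% → Regimen X
Stage IV: Drug B 10/47 = 21.3%, Regimen X 13/40 = 32.5% → Regimen X
Overall: Drug B 49/111 = 44.1%, Regimen X 44/85 = 51.8% → Regimen X
Regimen X wins overall and in every disease group — no reversal.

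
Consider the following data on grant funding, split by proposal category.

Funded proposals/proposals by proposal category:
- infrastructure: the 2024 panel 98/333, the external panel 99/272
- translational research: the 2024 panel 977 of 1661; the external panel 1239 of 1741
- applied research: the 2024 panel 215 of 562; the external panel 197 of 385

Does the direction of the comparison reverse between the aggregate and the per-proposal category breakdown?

Infrastructure: the 2024 panel 98/333 = 29.4%, the external panel 99/272 = 36.4% → the external panel
Translational research: the 2024 panel 977/1661 = 58.8%, the external panel 1239/1741 = 71.2% → the external panel
Applied research: the 2024 panel 215/562 = 38.3%, the external panel 197/385 = 51.2% → the external panel
Overall: the 2024 panel 1290/2556 = 50.5%, the external panel 1535/2398 = 64.0% → the external panel
The external panel wins overall and in every proposal group — no reversal.

No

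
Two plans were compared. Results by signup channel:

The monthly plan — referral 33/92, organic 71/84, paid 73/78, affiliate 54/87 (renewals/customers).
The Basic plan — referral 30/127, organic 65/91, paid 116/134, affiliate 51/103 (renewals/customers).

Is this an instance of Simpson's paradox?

No

Referral: the monthly plan 33/92 = 35.9%, the Basic plan 30/127 = 23.6% → the monthly plan
Organic: the monthly plan 71/84 = 84.5%, the Basic plan 65/91 = 71.4% → the monthly plan
Paid: the monthly plan 73/78 = 93.6%, the Basic plan 116/134 = 86.6% → the monthly plan
Affiliate: the monthly plan 54/87 = 62.1%, the Basic plan 51/103 = 49.5% → the monthly plan
Overall: the monthly plan 231/341 = 67.7%, the Basic plan 262/455 = 57.6% → the monthly plan
The monthly plan wins overall and in every signup group — no reversal.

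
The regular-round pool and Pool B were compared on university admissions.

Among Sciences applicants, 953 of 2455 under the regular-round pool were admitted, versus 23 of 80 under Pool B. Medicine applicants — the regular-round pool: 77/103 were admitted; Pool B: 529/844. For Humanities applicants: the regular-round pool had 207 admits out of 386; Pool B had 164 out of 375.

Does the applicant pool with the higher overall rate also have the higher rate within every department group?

Sciences: the regular-round pool 953/2455 = 38.8%, Pool B 23/80 = 28.8% → the regular-round pool
Medicine: the regular-round pool 77/103 = 74.8%, Pool B 529/844 = 62.7% → the regular-round pool
Humanities: the regular-round pool 207/386 = 53.6%, Pool B 164/375 = 43.7% → the regular-round pool
Overall: the regular-round pool 1237/2944 = 42.0%, Pool B 716/1299 = 55.1% → Pool B
The regular-round pool wins each department group but Pool B wins overall — the comparison reverses. The regular-round pool's applicants skew toward Sciences, which has a lower base rate.

No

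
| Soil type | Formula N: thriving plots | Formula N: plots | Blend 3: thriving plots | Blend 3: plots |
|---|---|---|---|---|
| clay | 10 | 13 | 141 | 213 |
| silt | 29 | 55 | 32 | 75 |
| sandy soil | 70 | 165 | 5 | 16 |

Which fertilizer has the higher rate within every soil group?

Clay: Formula N 10/13 = 76.9%, Blend 3 141/213 = 66.2% → Formula N
Silt: Formula N 29/55 = 52.7%, Blend 3 32/75 = 42.7% → Formula N
Sandy soil: Formula N 70/165 = 42.4%, Blend 3 5/16 = 31.2% → Formula N
Formula N has the higher rate in all 3 groups.

Formula N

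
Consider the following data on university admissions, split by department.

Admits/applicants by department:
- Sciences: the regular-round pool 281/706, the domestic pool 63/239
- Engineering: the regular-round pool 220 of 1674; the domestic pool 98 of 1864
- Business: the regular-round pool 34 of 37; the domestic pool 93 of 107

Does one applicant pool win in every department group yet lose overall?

Sciences: the regular-round pool 281/706 = 39.8%, the domestic pool 63/239 = 26.4% → the regular-round pool
Engineering: the regular-round pool 220/1674 = 13.1%, the domestic pool 98/1864 = 5.3% → the regular-round pool
Business: the regular-round pool 34/37 = 91.9%, the domestic pool 93/107 = 86.9% → the regular-round pool
Overall: the regular-round pool 535/2417 = 22.1%, the domestic pool 254/2210 = 11.5% → the regular-round pool
The regular-round pool wins overall and in every department group — no reversal.

No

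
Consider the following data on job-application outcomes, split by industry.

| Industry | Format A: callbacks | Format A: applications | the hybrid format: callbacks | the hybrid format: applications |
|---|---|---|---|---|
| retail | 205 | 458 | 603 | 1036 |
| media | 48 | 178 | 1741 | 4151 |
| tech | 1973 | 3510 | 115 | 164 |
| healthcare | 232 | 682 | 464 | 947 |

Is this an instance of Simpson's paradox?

Retail: Format A 205/458 = 44.8%, the hybrid format 603/1036 = 58.2% → the hybrid format
Media: Format A 48/178 = 27.0%, the hybrid format 1741/4151 = 41.9% → the hybrid format
Tech: Format A 1973/3510 = 56.2%, the hybrid format 115/164 = 70.1% → the hybrid format
Healthcare: Format A 232/682 = 34.0%, the hybrid format 464/947 = 49.0% → the hybrid format
Overall: Format A 2458/4828 = 50.9%, the hybrid format 2923/6298 = 46.4% → Format A
The hybrid format wins each industry group but Format A wins overall — the comparison reverses. The hybrid format's applications skew toward media, which has a lower base rate.

Yes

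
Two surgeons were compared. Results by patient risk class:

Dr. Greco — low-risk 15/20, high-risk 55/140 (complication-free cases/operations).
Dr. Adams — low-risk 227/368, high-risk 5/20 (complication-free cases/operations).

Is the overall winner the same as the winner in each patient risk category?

No

Low-risk: Dr. Greco 15/20 = 75.0%, Dr. Adams 227/368 = 61.7% → Dr. Greco
High-risk: Dr. Greco 55/140 = 39.3%, Dr. Adams 5/20 = 25.0% → Dr. Greco
Overall: Dr. Greco 70/160 = 43.8%, Dr. Adams 232/388 = 59.8% → Dr. Adams
Dr. Greco wins each patient risk group but Dr. Adams wins overall — the comparison reverses. Dr. Greco's operations skew toward high-risk, which has a lower base rate.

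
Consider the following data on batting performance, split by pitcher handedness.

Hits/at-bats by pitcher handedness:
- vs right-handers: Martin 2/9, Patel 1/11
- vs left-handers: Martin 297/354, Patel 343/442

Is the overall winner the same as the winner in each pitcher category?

Vs right-handers: Martin 2/9 = 22.2%, Patel 1/11 = 9.1% → Martin
Vs left-handers: Martin 297/354 = 83.9%, Patel 343/442 = 77.6% → Martin
Overall: Martin 299/363 = 82.4%, Patel 344/453 = 75.9% → Martin
Martin wins overall and in every pitcher group — no reversal.

Yes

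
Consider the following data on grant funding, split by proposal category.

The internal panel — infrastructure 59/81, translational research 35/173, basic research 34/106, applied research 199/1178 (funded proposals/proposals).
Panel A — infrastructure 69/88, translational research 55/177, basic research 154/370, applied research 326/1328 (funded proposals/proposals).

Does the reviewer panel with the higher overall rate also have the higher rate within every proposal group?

Infrastructure: the internal panel 59/81 = 72.8%, Panel A 69/88 = 78.4% → Panel A
Translational research: the internal panel 35/173 = 20.2%, Panel A 55/177 = 31.1% → Panel A
Basic research: the internal panel 34/106 = 32.1%, Panel A 154/370 = 41.6% → Panel A
Applied research: the internal panel 199/1178 = 16.9%, Panel A 326/1328 = 24.5% → Panel A
Overall: the internal panel 327/1538 = 21.3%, Panel A 604/1963 = 30.8% → Panel A
Panel A wins overall and in every proposal group — no reversal.

Yes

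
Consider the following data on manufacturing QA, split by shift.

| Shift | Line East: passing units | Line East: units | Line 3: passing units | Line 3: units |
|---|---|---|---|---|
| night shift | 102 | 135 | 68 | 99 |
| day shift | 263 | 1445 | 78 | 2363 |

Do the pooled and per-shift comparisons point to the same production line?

Night shift: Line East 102/135 = 75.6%, Line 3 68/99 = 68.7% → Line East
Day shift: Line East 263/1445 = 18.2%, Line 3 78/2363 = 3.3% → Line East
Overall: Line East 365/1580 = 23.1%, Line 3 146/2462 = 5.9% → Line East
Line East wins overall and in every shift group — no reversal.

Yes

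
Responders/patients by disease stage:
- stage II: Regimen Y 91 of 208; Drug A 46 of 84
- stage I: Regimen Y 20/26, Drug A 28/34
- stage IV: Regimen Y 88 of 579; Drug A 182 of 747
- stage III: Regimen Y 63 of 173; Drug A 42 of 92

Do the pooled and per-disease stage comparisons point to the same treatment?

Yes

Stage II: Regimen Y 91/208 = 43.8%, Drug A 46/84 = 54.8% → Drug A
Stage I: Regimen Y 20/26 = 76.9%, Drug A 28/34 = 82.4% → Drug A
Stage IV: Regimen Y 88/579 = 15.2%, Drug A 182/747 = 24.4% → Drug A
Stage III: Regimen Y 63/173 = 36.4%, Drug A 42/92 = 45.7% → Drug A
Overall: Regimen Y 262/986 = 26.6%, Drug A 298/957 = 31.1% → Drug A
Drug A wins overall and in every disease group — no reversal.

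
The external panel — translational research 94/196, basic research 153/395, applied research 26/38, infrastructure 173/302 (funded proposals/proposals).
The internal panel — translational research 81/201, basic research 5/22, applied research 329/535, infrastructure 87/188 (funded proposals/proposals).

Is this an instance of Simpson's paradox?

Translational research: the external panel 94/196 = 48.0%, the internal panel 81/201 = 40.3% → the external panel
Basic research: the external panel 153/395 = 38.7%, the internal panel 5/22 = 22.7% → the external panel
Applied research: the external panel 26/38 = 68.4%, the internal panel 329/535 = 61.5% → the external panel
Infrastructure: the external panel 173/302 = 57.3%, the internal panel 87/188 = 46.3% → the external panel
Overall: the external panel 446/931 = 47.9%, the internal panel 502/946 = 53.1% → the internal panel
The external panel wins each proposal group but the internal panel wins overall — the comparison reverses. The external panel's proposals skew toward basic research, which has a lower base rate.

Yes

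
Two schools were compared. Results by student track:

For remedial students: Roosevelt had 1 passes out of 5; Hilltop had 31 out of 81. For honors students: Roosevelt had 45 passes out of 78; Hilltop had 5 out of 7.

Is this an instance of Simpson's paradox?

Yes

Remedial: Roosevelt 1/5 = 20.0%, Hilltop 31/81 = 38.3% → Hilltop
Honors: Roosevelt 45/78 = 57.7%, Hilltop 5/7 = 71.4% → Hilltop
Overall: Roosevelt 46/83 = 55.4%, Hilltop 36/88 = 40.9% → Roosevelt
Hilltop wins each student group but Roosevelt wins overall — the comparison reverses. Hilltop's students skew toward remedial, which has a lower base rate.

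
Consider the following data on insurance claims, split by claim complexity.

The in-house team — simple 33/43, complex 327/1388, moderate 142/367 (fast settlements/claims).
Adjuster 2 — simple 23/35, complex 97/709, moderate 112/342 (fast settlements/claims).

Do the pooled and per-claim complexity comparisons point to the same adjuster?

Simple: the in-house team 33/43 = 76.7%, Adjuster 2 23/35 = 65.7% → the in-house team
Complex: the in-house team 327/1388 = 23.6%, Adjuster 2 97/709 = 13.7% → the in-house team
Moderate: the in-house team 142/367 = 38.7%, Adjuster 2 112/342 = 32.7% → the in-house team
Overall: the in-house team 502/1798 = 27.9%, Adjuster 2 232/1086 = 21.4% → the in-house team
The in-house team wins overall and in every claim group — no reversal.

Yes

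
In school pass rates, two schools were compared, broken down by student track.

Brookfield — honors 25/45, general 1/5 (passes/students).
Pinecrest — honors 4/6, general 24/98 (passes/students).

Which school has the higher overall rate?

Brookfield

Honors: Brookfield 25/45 = 55.6%, Pinecrest 4/6 = 66.7% → Pinecrest
General: Brookfield 1/5 = 20.0%, Pinecrest 24/98 = 24.5% → Pinecrest
Overall: Brookfield 26/50 = 52.0%, Pinecrest 28/104 = 26.9% → Brookfield
(Pinecrest wins every student group but Brookfield wins overall — Pinecrest's students skew toward the low-rate general group.)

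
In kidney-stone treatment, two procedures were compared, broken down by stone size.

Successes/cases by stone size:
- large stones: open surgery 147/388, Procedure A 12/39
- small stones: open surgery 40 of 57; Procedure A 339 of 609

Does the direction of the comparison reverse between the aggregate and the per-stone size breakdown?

Yes

Large stones: open surgery 147/388 = 37.9%, Procedure A 12/39 = 30.8% → open surgery
Small stones: open surgery 40/57 = 70.2%, Procedure A 339/609 = 55.7% → open surgery
Overall: open surgery 187/445 = 42.0%, Procedure A 351/648 = 54.2% → Procedure A
Open surgery wins each stone group but Procedure A wins overall — the comparison reverses. Open surgery's cases skew toward large stones, which has a lower base rate.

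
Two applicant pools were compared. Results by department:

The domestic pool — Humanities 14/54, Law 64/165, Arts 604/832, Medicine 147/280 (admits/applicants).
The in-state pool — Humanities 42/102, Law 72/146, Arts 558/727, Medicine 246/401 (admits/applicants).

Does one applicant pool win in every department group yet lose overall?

No

Humanities: the domestic pool 14/54 = 25.9%, the in-state pool 42/102 = 41.2% → the in-state pool
Law: the domestic pool 64/165 = 38.8%, the in-state pool 72/146 = 49.3% → the in-state pool
Arts: the domestic pool 604/832 = 72.6%, the in-state pool 558/727 = 76.8% → the in-state pool
Medicine: the domestic pool 147/280 = 52.5%, the in-state pool 246/401 = 61.3% → the in-state pool
Overall: the domestic pool 829/1331 = 62.3%, the in-state pool 918/1376 = 66.7% → the in-state pool
The in-state pool wins overall and in every department group — no reversal.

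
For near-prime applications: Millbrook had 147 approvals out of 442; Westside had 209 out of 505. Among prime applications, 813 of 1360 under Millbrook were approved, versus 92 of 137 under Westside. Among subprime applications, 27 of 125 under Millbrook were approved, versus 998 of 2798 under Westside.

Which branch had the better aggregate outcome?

Near-prime: Millbrook 147/442 = 33.3%, Westside 209/505 = 41.4% → Westside
Prime: Millbrook 813/1360 = 59.8%, Westside 92/137 = 67.2% → Westside
Subprime: Millbrook 27/125 = 21.6%, Westside 998/2798 = 35.7% → Westside
Overall: Millbrook 987/1927 = 51.2%, Westside 1299/3440 = 37.8% → Millbrook
(Westside wins every credit group but Millbrook wins overall — Westside's applications skew toward the low-rate subprime group.)

Millbrook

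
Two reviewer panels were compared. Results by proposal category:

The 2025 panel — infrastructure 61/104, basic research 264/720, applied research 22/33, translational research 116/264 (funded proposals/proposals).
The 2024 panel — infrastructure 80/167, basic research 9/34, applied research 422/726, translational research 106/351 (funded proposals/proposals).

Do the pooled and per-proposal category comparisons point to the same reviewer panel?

No

Infrastructure: the 2025 panel 61/104 = 58.7%, the 2024 panel 80/167 = 47.9% → the 2025 panel
Basic research: the 2025 panel 264/720 = 36.7%, the 2024 panel 9/34 = 26.5% → the 2025 panel
Applied research: the 2025 panel 22/33 = 66.7%, the 2024 panel 422/726 = 58.1% → the 2025 panel
Translational research: the 2025 panel 116/264 = 43.9%, the 2024 panel 106/351 = 30.2% → the 2025 panel
Overall: the 2025 panel 463/1121 = 41.3%, the 2024 panel 617/1278 = 48.3% → the 2024 panel
The 2025 panel wins each proposal group but the 2024 panel wins overall — the comparison reverses. The 2025 panel's proposals skew toward basic research, which has a lower base rate.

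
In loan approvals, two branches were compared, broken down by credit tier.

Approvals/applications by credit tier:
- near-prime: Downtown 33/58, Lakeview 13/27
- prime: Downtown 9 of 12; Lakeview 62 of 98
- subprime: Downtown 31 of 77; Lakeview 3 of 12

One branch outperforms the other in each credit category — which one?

Near-prime: Downtown 33/58 = 56.9%, Lakeview 13/27 = 48.1% → Downtown
Prime: Downtown 9/12 = 75.0%, Lakeview 62/98 = 63.3% → Downtown
Subprime: Downtown 31/77 = 40.3%, Lakeview 3/12 = 25.0% → Downtown
Downtown has the higher rate in all 3 groups.

Downtown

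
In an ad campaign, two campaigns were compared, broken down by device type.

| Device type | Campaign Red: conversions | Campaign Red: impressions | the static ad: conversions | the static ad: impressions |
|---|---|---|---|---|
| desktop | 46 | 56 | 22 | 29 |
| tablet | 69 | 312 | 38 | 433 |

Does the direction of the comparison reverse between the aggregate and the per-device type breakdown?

No

Desktop: Campaign Red 46/56 = 82.1%, the static ad 22/29 = 75.9% → Campaign Red
Tablet: Campaign Red 69/312 = 22.1%, the static ad 38/433 = 8.8% → Campaign Red
Overall: Campaign Red 115/368 = 31.2%, the static ad 60/462 = 13.0% → Campaign Red
Campaign Red wins overall and in every device group — no reversal.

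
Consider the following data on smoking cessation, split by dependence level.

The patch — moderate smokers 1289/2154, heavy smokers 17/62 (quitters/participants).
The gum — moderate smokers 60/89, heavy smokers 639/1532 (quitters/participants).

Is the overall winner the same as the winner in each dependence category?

Moderate smokers: the patch 1289/2154 = 59.8%, the gum 60/89 = 67.4% → the gum
Heavy smokers: the patch 17/62 = 27.4%, the gum 639/1532 = 41.7% → the gum
Overall: the patch 1306/2216 = 58.9%, the gum 699/1621 = 43.1% → the patch
The gum wins each dependence group but the patch wins overall — the comparison reverses. The gum's participants skew toward heavy smokers, which has a lower base rate.

No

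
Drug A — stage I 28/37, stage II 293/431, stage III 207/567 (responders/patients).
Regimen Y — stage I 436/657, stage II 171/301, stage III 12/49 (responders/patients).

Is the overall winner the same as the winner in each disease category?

Stage I: Drug A 28/37 = 75.7%, Regimen Y 436/657 = 66.4% → Drug A
Stage II: Drug A 293/431 = 68.0%, Regimen Y 171/301 = 56.8% → Drug A
Stage III: Drug A 207/567 = 36.5%, Regimen Y 12/49 = 24.5% → Drug A
Overall: Drug A 528/1035 = 51.0%, Regimen Y 619/1007 = 61.5% → Regimen Y
Drug A wins each disease group but Regimen Y wins overall — the comparison reverses. Drug A's patients skew toward stage III, which has a lower base rate.

No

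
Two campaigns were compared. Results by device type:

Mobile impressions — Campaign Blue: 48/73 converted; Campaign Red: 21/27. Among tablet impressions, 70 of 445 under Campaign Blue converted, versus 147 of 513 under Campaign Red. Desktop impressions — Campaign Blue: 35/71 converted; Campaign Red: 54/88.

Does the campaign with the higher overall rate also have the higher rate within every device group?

Yes

Mobile: Campaign Blue 48/73 = 65.8%, Campaign Red 21/27 = 77.8% → Campaign Red
Tablet: Campaign Blue 70/445 = 15.7%, Campaign Red 147/513 = 28.7% → Campaign Red
Desktop: Campaign Blue 35/71 = 49.3%, Campaign Red 54/88 = 61.4% → Campaign Red
Overall: Campaign Blue 153/589 = 26.0%, Campaign Red 222/628 = 35.4% → Campaign Red
Campaign Red wins overall and in every device group — no reversal.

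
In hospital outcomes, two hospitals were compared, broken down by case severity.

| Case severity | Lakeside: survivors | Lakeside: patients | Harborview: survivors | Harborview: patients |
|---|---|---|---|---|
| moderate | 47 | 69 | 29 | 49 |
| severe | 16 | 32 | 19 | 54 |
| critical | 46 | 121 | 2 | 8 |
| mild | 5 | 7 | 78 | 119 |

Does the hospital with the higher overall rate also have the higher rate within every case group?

No

Moderate: Lakeside 47/69 = 68.1%, Harborview 29/49 = 59.2% → Lakeside
Severe: Lakeside 16/32 = 50.0%, Harborview 19/54 = 35.2% → Lakeside
Critical: Lakeside 46/121 = 38.0%, Harborview 2/8 = 25.0% → Lakeside
Mild: Lakeside 5/7 = 71.4%, Harborview 78/119 = 65.5% → Lakeside
Overall: Lakeside 114/229 = 49.8%, Harborview 128/230 = 55.7% → Harborview
Lakeside wins each case group but Harborview wins overall — the comparison reverses. Lakeside's patients skew toward critical, which has a lower base rate.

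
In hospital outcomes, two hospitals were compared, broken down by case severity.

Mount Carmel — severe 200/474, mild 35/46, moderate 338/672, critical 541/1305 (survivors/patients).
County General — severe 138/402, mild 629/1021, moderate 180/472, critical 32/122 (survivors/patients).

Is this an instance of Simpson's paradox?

Severe: Mount Carmel 200/474 = 42.2%, County General 138/402 = 34.3% → Mount Carmel
Mild: Mount Carmel 35/46 = 76.1%, County General 629/1021 = 61.6% → Mount Carmel
Moderate: Mount Carmel 338/672 = 50.3%, County General 180/472 = 38.1% → Mount Carmel
Critical: Mount Carmel 541/1305 = 41.5%, County General 32/122 = 26.2% → Mount Carmel
Overall: Mount Carmel 1114/2497 = 44.6%, County General 979/2017 = 48.5% → County General
Mount Carmel wins each case group but County General wins overall — the comparison reverses. Mount Carmel's patients skew toward critical, which has a lower base rate.

Yes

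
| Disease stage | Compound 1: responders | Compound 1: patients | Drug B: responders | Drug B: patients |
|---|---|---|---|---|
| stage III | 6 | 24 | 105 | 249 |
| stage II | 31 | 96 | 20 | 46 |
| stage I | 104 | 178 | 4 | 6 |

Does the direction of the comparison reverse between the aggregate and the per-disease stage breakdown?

Yes

Stage III: Compound 1 6/24 = 25.0%, Drug B 105/249 = 42.2% → Drug B
Stage II: Compound 1 31/96 = 32.3%, Drug B 20/46 = 43.5% → Drug B
Stage I: Compound 1 104/178 = 58.4%, Drug B 4/6 = 66.7% → Drug B
Overall: Compound 1 141/298 = 47.3%, Drug B 129/301 = 42.9% → Compound 1
Drug B wins each disease group but Compound 1 wins overall — the comparison reverses. Drug B's patients skew toward stage III, which has a lower base rate.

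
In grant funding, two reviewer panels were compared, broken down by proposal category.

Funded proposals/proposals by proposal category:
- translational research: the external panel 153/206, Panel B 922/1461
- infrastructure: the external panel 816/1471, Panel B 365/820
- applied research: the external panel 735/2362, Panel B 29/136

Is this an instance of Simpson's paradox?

Translational research: the external panel 153/206 = 74.3%, Panel B 922/1461 = 63.1% → the external panel
Infrastructure: the external panel 816/1471 = 55.5%, Panel B 365/820 = 44.5% → the external panel
Applied research: the external panel 735/2362 = 31.1%, Panel B 29/136 = 21.3% → the external panel
Overall: the external panel 1704/4039 = 42.2%, Panel B 1316/2417 = 54.4% → Panel B
The external panel wins each proposal group but Panel B wins overall — the comparison reverses. The external panel's proposals skew toward applied research, which has a lower base rate.

Yes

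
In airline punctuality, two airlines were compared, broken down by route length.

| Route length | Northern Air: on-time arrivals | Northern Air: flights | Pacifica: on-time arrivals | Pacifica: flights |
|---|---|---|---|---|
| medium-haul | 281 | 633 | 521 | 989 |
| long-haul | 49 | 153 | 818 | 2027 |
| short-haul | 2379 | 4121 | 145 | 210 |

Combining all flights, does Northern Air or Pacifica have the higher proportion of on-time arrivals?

Medium-haul: Northern Air 281/633 = 44.4%, Pacifica 521/989 = 52.7% → Pacifica
Long-haul: Northern Air 49/153 = 32.0%, Pacifica 818/2027 = 40.4% → Pacifica
Short-haul: Northern Air 2379/4121 = 57.7%, Pacifica 145/210 = 69.0% → Pacifica
Overall: Northern Air 2709/4907 = 55.2%, Pacifica 1484/3226 = 46.0% → Northern Air
(Pacifica wins every route group but Northern Air wins overall — Pacifica's flights skew toward the low-rate long-haul group.)

Northern Air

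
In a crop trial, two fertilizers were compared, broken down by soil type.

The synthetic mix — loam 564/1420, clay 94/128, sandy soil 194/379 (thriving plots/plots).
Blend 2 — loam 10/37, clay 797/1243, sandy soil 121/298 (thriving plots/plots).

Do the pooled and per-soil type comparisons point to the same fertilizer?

Loam: the synthetic mix 564/1420 = 39.7%, Blend 2 10/37 = 27.0% → the synthetic mix
Clay: the synthetic mix 94/128 = 73.4%, Blend 2 797/1243 = 64.1% → the synthetic mix
Sandy soil: the synthetic mix 194/379 = 51.2%, Blend 2 121/298 = 40.6% → the synthetic mix
Overall: the synthetic mix 852/1927 = 44.2%, Blend 2 928/1578 = 58.8% → Blend 2
The synthetic mix wins each soil group but Blend 2 wins overall — the comparison reverses. The synthetic mix's plots skew toward loam, which has a lower base rate.

No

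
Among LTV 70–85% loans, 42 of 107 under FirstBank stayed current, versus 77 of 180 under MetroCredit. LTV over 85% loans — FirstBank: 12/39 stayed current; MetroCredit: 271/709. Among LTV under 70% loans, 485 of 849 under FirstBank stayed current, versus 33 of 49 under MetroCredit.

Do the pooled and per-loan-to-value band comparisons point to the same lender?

No

LTV 70–85%: FirstBank 42/107 = 39.3%, MetroCredit 77/180 = 42.8% → MetroCredit
LTV over 85%: FirstBank 12/39 = 30.8%, MetroCredit 271/709 = 38.2% → MetroCredit
LTV under 70%: FirstBank 485/849 = 57.1%, MetroCredit 33/49 = 67.3% → MetroCredit
Overall: FirstBank 539/995 = 54.2%, MetroCredit 381/938 = 40.6% → FirstBank
MetroCredit wins each loan-to-value group but FirstBank wins overall — the comparison reverses. MetroCredit's loans skew toward LTV over 85%, which has a lower base rate.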